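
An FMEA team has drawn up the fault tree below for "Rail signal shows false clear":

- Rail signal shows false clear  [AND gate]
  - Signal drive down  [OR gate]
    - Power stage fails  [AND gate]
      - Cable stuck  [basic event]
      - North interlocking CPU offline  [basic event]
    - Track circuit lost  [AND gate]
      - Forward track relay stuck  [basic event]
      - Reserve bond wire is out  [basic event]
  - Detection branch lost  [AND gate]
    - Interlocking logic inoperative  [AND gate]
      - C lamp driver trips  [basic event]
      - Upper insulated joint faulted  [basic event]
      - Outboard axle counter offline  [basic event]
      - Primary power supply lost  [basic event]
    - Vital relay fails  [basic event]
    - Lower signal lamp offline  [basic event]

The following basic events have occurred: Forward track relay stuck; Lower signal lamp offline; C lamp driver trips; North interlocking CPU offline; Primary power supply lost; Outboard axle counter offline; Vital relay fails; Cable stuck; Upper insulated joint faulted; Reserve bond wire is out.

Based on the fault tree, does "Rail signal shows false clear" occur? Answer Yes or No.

Yes

Power stage fails [AND]: Cable stuck=occurs, North interlocking CPU offline=occurs → all inputs occur → occurs.
Track circuit lost [AND]: Forward track relay stuck=occurs, Reserve bond wire is out=occurs → all inputs occur → occurs.
Signal drive down [OR]: Power stage fails=occurs, Track circuit lost=occurs → at least one input occurs → occurs.
Interlocking logic inoperative [AND]: C lamp driver trips=occurs, Upper insulated joint faulted=occurs, Outboard axle counter offline=occurs, Primary power supply lost=occurs → all inputs occur → occurs.
Detection branch lost [AND]: Interlocking logic inoperative=occurs, Vital relay fails=occurs, Lower signal lamp offline=occurs → all inputs occur → occurs.
Rail signal shows false clear [AND]: Signal drive down=occurs, Detection branch lost=occurs → all inputs occur → occurs.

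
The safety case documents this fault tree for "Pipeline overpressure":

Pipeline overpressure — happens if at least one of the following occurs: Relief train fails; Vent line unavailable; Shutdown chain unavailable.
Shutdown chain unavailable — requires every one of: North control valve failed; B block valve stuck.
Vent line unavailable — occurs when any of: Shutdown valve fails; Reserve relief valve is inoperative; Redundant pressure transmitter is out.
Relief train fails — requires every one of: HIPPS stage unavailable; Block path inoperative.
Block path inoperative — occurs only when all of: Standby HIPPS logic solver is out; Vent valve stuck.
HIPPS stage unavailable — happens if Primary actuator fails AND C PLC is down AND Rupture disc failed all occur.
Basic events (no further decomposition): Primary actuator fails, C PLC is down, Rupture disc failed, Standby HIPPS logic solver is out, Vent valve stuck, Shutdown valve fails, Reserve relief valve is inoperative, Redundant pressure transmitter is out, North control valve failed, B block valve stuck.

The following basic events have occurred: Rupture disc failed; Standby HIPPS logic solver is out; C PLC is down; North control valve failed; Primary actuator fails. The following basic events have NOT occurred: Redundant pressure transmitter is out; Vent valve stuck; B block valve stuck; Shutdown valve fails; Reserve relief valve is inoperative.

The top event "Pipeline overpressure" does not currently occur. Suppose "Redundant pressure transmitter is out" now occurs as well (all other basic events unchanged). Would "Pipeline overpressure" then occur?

Yes

Counterfactual: set "Redundant pressure transmitter is out" to occurred.
HIPPS stage unavailable [AND]: Primary actuator fails=occurs, C PLC is down=occurs, Rupture disc failed=occurs → all inputs occur → occurs.
Block path inoperative [AND]: Standby HIPPS logic solver is out=occurs, Vent valve stuck=not → not all inputs occur → does not occur.
Relief train fails [AND]: HIPPS stage unavailable=occurs, Block path inoperative=not → not all inputs occur → does not occur.
Vent line unavailable [OR]: Shutdown valve fails=not, Reserve relief valve is inoperative=not, Redundant pressure transmitter is out=occurs → at least one input occurs → occurs.
Shutdown chain unavailable [AND]: North control valve failed=occurs, B block valve stuck=not → not all inputs occur → does not occur.
Pipeline overpressure [OR]: Relief train fails=not, Vent line unavailable=occurs, Shutdown chain unavailable=not → at least one input occurs → occurs.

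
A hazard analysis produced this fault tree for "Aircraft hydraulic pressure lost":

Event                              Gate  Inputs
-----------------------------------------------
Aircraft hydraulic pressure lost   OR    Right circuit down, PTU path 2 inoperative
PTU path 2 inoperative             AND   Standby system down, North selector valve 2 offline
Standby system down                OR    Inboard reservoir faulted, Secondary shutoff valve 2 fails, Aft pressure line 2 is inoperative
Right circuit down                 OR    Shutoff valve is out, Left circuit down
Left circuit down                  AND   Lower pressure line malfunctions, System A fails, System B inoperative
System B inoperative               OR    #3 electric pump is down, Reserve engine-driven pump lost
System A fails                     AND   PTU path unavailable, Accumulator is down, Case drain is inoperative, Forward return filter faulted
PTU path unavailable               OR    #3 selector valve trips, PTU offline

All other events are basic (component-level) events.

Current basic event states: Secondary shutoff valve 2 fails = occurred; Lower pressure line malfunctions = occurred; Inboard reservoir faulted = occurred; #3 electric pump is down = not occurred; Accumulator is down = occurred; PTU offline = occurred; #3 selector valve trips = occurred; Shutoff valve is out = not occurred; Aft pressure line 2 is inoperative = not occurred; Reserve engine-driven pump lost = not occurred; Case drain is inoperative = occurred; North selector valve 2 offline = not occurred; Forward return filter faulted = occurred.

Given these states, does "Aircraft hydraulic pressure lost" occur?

No

PTU path unavailable [OR]: #3 selector valve trips=occurs, PTU offline=occurs → at least one input occurs → occurs.
System A fails [AND]: PTU path unavailable=occurs, Accumulator is down=occurs, Case drain is inoperative=occurs, Forward return filter faulted=occurs → all inputs occur → occurs.
System B inoperative [OR]: #3 electric pump is down=not, Reserve engine-driven pump lost=not → no input occurs → does not occur.
Left circuit down [AND]: Lower pressure line malfunctions=occurs, System A fails=occurs, System B inoperative=not → not all inputs occur → does not occur.
Right circuit down [OR]: Shutoff valve is out=not, Left circuit down=not → no input occurs → does not occur.
Standby system down [OR]: Inboard reservoir faulted=occurs, Secondary shutoff valve 2 fails=occurs, Aft pressure line 2 is inoperative=not → at least one input occurs → occurs.
PTU path 2 inoperative [AND]: Standby system down=occurs, North selector valve 2 offline=not → not all inputs occur → does not occur.
Aircraft hydraulic pressure lost [OR]: Right circuit down=not, PTU path 2 inoperative=not → no input occurs → does not occur.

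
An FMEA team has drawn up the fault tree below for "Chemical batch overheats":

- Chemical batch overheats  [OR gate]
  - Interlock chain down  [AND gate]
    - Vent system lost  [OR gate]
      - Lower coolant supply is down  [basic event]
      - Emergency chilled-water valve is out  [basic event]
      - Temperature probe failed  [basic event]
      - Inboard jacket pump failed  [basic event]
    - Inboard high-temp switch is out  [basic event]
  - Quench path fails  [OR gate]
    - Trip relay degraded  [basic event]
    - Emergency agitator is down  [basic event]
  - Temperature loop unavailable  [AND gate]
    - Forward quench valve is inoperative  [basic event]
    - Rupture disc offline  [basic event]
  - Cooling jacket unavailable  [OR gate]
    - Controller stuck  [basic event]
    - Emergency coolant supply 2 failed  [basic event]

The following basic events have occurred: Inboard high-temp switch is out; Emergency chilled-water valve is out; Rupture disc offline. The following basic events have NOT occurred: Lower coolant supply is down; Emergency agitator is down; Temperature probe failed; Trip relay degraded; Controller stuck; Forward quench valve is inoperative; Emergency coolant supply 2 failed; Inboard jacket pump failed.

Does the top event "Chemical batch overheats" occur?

Vent system lost [OR]: Lower coolant supply is down=not, Emergency chilled-water valve is out=occurs, Temperature probe failed=not, Inboard jacket pump failed=not → at least one input occurs → occurs.
Interlock chain down [AND]: Vent system lost=occurs, Inboard high-temp switch is out=occurs → all inputs occur → occurs.
Quench path fails [OR]: Trip relay degraded=not, Emergency agitator is down=not → no input occurs → does not occur.
Temperature loop unavailable [AND]: Forward quench valve is inoperative=not, Rupture disc offline=occurs → not all inputs occur → does not occur.
Cooling jacket unavailable [OR]: Controller stuck=not, Emergency coolant supply 2 failed=not → no input occurs → does not occur.
Chemical batch overheats [OR]: Interlock chain down=occurs, Quench path fails=not, Temperature loop unavailable=not, Cooling jacket unavailable=not → at least one input occurs → occurs.

Yes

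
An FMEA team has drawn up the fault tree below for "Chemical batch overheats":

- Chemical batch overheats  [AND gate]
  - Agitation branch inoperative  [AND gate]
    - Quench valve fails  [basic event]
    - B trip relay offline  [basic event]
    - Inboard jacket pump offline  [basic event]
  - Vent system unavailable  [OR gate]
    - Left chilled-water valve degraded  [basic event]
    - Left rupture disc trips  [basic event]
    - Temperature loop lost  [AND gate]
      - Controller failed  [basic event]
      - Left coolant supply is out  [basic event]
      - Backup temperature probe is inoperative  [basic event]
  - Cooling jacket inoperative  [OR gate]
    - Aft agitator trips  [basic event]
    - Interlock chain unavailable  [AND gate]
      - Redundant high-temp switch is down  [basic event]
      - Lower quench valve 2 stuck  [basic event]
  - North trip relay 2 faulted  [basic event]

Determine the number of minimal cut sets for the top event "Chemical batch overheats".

Agitation branch inoperative [AND]: one cut set from each child combined → 1 × 1 × 1 = 1 cut set(s).
Temperature loop lost [AND]: one cut set from each child combined → 1 × 1 × 1 = 1 cut set(s).
Vent system unavailable [OR]: union of children's cut sets → 3 cut set(s).
Interlock chain unavailable [AND]: one cut set from each child combined → 1 × 1 = 1 cut set(s).
Cooling jacket inoperative [OR]: union of children's cut sets → 2 cut set(s).
Chemical batch overheats [AND]: one cut set from each child combined → 1 × 3 × 2 × 1 = 6 cut set(s).
Minimal cut sets: {Aft agitator trips, B trip relay offline, Inboard jacket pump offline, Left chilled-water valve degraded, North trip relay 2 faulted, Quench valve fails}; {B trip relay offline, Inboard jacket pump offline, Left chilled-water valve degraded, Lower quench valve 2 stuck, North trip relay 2 faulted, Quench valve fails, Redundant high-temp switch is down}; {Aft agitator trips, B trip relay offline, Inboard jacket pump offline, Left rupture disc trips, North trip relay 2 faulted, Quench valve fails}; {B trip relay offline, Inboard jacket pump offline, Left rupture disc trips, Lower quench valve 2 stuck, North trip relay 2 faulted, Quench valve fails, Redundant high-temp switch is down}; {Aft agitator trips, B trip relay offline, Backup temperature probe is inoperative, Controller failed, Inboard jacket pump offline, Left coolant supply is out, North trip relay 2 faulted, Quench valve fails}; {B trip relay offline, Backup temperature probe is inoperative, Controller failed, Inboard jacket pump offline, Left coolant supply is out, Lower quench valve 2 stuck, North trip relay 2 faulted, Quench valve fails, Redundant high-temp switch is down}.

6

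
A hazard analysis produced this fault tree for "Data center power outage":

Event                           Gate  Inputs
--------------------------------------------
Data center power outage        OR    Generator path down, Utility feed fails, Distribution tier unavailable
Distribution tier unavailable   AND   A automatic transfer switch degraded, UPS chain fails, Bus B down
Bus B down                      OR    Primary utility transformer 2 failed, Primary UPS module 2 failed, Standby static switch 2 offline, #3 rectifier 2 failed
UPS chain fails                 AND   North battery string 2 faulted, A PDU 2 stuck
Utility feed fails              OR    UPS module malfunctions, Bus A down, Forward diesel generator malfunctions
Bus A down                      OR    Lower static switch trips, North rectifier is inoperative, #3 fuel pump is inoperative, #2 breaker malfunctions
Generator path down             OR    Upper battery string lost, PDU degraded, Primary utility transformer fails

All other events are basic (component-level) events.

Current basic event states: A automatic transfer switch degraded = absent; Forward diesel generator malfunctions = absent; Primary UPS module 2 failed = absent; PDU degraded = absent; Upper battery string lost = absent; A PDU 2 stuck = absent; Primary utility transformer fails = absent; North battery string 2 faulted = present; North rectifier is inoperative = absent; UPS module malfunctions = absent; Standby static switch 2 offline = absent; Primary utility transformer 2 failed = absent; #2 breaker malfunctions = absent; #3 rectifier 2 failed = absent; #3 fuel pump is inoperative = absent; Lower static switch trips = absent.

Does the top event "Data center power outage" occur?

Generator path down [OR]: Upper battery string lost=not, PDU degraded=not, Primary utility transformer fails=not → no input occurs → does not occur.
Bus A down [OR]: Lower static switch trips=not, North rectifier is inoperative=not, #3 fuel pump is inoperative=not, #2 breaker malfunctions=not → no input occurs → does not occur.
Utility feed fails [OR]: UPS module malfunctions=not, Bus A down=not, Forward diesel generator malfunctions=not → no input occurs → does not occur.
UPS chain fails [AND]: North battery string 2 faulted=occurs, A PDU 2 stuck=not → not all inputs occur → does not occur.
Bus B down [OR]: Primary utility transformer 2 failed=not, Primary UPS module 2 failed=not, Standby static switch 2 offline=not, #3 rectifier 2 failed=not → no input occurs → does not occur.
Distribution tier unavailable [AND]: A automatic transfer switch degraded=not, UPS chain fails=not, Bus B down=not → not all inputs occur → does not occur.
Data center power outage [OR]: Generator path down=not, Utility feed fails=not, Distribution tier unavailable=not → no input occurs → does not occur.

No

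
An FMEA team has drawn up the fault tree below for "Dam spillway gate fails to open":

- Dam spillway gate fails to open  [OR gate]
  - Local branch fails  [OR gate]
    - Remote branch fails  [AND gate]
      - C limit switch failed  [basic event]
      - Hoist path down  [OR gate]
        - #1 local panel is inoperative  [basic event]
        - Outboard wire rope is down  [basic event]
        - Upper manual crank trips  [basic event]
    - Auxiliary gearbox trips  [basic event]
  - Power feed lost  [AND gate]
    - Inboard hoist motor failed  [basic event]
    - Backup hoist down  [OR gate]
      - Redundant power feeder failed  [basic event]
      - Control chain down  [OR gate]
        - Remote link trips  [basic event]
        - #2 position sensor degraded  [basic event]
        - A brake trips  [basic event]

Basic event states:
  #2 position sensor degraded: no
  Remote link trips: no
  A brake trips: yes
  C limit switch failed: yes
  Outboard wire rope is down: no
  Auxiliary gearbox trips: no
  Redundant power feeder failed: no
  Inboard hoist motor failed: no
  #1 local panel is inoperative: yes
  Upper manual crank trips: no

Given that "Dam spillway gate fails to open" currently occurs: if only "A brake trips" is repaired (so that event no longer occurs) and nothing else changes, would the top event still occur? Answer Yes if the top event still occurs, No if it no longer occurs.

Yes

Counterfactual: set "A brake trips" to not occurred.
Hoist path down [OR]: #1 local panel is inoperative=occurs, Outboard wire rope is down=not, Upper manual crank trips=not → at least one input occurs → occurs.
Remote branch fails [AND]: C limit switch failed=occurs, Hoist path down=occurs → all inputs occur → occurs.
Local branch fails [OR]: Remote branch fails=occurs, Auxiliary gearbox trips=not → at least one input occurs → occurs.
Control chain down [OR]: Remote link trips=not, #2 position sensor degraded=not, A brake trips=not → no input occurs → does not occur.
Backup hoist down [OR]: Redundant power feeder failed=not, Control chain down=not → no input occurs → does not occur.
Power feed lost [AND]: Inboard hoist motor failed=not, Backup hoist down=not → not all inputs occur → does not occur.
Dam spillway gate fails to open [OR]: Local branch fails=occurs, Power feed lost=not → at least one input occurs → occurs.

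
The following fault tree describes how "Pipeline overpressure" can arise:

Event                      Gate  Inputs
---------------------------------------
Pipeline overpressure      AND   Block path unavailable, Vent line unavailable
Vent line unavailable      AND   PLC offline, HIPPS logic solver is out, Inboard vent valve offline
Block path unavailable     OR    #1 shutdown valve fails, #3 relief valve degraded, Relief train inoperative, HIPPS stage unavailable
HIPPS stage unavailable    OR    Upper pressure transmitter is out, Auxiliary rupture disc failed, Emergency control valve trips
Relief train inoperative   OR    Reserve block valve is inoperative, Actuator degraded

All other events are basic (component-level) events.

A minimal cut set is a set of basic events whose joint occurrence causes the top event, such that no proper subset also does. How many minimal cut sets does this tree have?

Relief train inoperative [OR]: union of children's cut sets → 2 cut set(s).
HIPPS stage unavailable [OR]: union of children's cut sets → 3 cut set(s).
Block path unavailable [OR]: union of children's cut sets → 7 cut set(s).
Vent line unavailable [AND]: one cut set from each child combined → 1 × 1 × 1 = 1 cut set(s).
Pipeline overpressure [AND]: one cut set from each child combined → 7 × 1 = 7 cut set(s).
Minimal cut sets: {#1 shutdown valve fails, HIPPS logic solver is out, Inboard vent valve offline, PLC offline}; {#3 relief valve degraded, HIPPS logic solver is out, Inboard vent valve offline, PLC offline}; {HIPPS logic solver is out, Inboard vent valve offline, PLC offline, Reserve block valve is inoperative}; {Actuator degraded, HIPPS logic solver is out, Inboard vent valve offline, PLC offline}; {HIPPS logic solver is out, Inboard vent valve offline, PLC offline, Upper pressure transmitter is out}; {Auxiliary rupture disc failed, HIPPS logic solver is out, Inboard vent valve offline, PLC offline}; {Emergency control valve trips, HIPPS logic solver is out, Inboard vent valve offline, PLC offline}.

7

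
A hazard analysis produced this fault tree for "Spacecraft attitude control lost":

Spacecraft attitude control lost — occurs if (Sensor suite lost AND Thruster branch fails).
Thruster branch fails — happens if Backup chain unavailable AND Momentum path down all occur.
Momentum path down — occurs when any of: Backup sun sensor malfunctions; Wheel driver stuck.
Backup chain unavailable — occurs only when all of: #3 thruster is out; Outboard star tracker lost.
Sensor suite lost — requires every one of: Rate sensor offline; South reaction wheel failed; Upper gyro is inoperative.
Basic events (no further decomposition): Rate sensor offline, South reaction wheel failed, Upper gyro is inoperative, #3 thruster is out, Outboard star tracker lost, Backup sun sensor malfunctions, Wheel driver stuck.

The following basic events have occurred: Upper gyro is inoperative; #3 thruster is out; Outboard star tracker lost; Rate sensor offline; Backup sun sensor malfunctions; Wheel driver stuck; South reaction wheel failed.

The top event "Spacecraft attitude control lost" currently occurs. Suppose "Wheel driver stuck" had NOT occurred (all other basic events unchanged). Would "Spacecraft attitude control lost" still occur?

Yes

Counterfactual: set "Wheel driver stuck" to not occurred.
Sensor suite lost [AND]: Rate sensor offline=occurs, South reaction wheel failed=occurs, Upper gyro is inoperative=occurs → all inputs occur → occurs.
Backup chain unavailable [AND]: #3 thruster is out=occurs, Outboard star tracker lost=occurs → all inputs occur → occurs.
Momentum path down [OR]: Backup sun sensor malfunctions=occurs, Wheel driver stuck=not → at least one input occurs → occurs.
Thruster branch fails [AND]: Backup chain unavailable=occurs, Momentum path down=occurs → all inputs occur → occurs.
Spacecraft attitude control lost [AND]: Sensor suite lost=occurs, Thruster branch fails=occurs → all inputs occur → occurs.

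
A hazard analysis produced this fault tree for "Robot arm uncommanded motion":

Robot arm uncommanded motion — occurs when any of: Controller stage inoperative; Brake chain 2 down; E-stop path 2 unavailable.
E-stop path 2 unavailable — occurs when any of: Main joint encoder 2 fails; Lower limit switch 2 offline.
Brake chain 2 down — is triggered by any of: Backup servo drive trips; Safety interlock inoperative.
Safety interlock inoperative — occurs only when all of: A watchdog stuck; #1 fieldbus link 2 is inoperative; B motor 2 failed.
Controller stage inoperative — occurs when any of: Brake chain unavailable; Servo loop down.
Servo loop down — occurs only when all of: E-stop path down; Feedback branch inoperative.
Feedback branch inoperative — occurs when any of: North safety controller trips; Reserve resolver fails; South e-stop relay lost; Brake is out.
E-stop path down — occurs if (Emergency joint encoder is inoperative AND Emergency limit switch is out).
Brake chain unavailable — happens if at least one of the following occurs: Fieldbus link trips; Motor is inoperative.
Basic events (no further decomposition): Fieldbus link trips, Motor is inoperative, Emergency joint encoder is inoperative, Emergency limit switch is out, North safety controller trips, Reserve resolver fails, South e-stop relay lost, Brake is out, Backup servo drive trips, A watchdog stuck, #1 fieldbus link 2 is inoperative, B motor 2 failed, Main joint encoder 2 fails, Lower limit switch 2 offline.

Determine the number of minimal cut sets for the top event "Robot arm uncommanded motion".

10

Brake chain unavailable [OR]: union of children's cut sets → 2 cut set(s).
E-stop path down [AND]: one cut set from each child combined → 1 × 1 = 1 cut set(s).
Feedback branch inoperative [OR]: union of children's cut sets → 4 cut set(s).
Servo loop down [AND]: one cut set from each child combined → 1 × 4 = 4 cut set(s).
Controller stage inoperative [OR]: union of children's cut sets → 6 cut set(s).
Safety interlock inoperative [AND]: one cut set from each child combined → 1 × 1 × 1 = 1 cut set(s).
Brake chain 2 down [OR]: union of children's cut sets → 2 cut set(s).
E-stop path 2 unavailable [OR]: union of children's cut sets → 2 cut set(s).
Robot arm uncommanded motion [OR]: union of children's cut sets → 10 cut set(s).
Minimal cut sets: {Fieldbus link trips}; {Motor is inoperative}; {Emergency joint encoder is inoperative, Emergency limit switch is out, North safety controller trips}; {Emergency joint encoder is inoperative, Emergency limit switch is out, Reserve resolver fails}; {Emergency joint encoder is inoperative, Emergency limit switch is out, South e-stop relay lost}; {Brake is out, Emergency joint encoder is inoperative, Emergency limit switch is out}; {Backup servo drive trips}; {#1 fieldbus link 2 is inoperative, A watchdog stuck, B motor 2 failed}; {Main joint encoder 2 fails}; {Lower limit switch 2 offline}.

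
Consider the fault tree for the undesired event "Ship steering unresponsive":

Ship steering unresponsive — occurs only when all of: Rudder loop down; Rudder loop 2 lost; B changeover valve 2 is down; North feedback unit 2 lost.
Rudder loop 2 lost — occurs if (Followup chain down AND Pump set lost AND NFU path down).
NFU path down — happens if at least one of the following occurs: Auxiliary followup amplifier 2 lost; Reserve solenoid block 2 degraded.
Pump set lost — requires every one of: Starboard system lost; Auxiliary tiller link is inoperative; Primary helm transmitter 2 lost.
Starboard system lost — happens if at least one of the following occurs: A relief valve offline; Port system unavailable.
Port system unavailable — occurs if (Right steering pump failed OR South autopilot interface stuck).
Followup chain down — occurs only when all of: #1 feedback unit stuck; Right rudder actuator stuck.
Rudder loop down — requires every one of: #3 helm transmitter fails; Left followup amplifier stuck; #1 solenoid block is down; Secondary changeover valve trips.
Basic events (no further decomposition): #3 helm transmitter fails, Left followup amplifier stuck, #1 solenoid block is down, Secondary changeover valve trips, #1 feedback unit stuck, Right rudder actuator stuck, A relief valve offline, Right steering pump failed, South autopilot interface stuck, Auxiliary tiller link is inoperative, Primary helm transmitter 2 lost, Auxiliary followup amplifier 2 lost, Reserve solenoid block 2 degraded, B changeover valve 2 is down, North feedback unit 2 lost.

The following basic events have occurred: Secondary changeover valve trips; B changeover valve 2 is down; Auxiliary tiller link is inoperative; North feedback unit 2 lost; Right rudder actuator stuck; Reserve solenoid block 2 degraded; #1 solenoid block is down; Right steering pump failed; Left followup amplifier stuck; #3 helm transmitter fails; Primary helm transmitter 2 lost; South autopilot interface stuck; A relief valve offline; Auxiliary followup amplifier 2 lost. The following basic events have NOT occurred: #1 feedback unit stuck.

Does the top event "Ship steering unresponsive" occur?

Rudder loop down [AND]: #3 helm transmitter fails=occurs, Left followup amplifier stuck=occurs, #1 solenoid block is down=occurs, Secondary changeover valve trips=occurs → all inputs occur → occurs.
Followup chain down [AND]: #1 feedback unit stuck=not, Right rudder actuator stuck=occurs → not all inputs occur → does not occur.
Port system unavailable [OR]: Right steering pump failed=occurs, South autopilot interface stuck=occurs → at least one input occurs → occurs.
Starboard system lost [OR]: A relief valve offline=occurs, Port system unavailable=occurs → at least one input occurs → occurs.
Pump set lost [AND]: Starboard system lost=occurs, Auxiliary tiller link is inoperative=occurs, Primary helm transmitter 2 lost=occurs → all inputs occur → occurs.
NFU path down [OR]: Auxiliary followup amplifier 2 lost=occurs, Reserve solenoid block 2 degraded=occurs → at least one input occurs → occurs.
Rudder loop 2 lost [AND]: Followup chain down=not, Pump set lost=occurs, NFU path down=occurs → not all inputs occur → does not occur.
Ship steering unresponsive [AND]: Rudder loop down=occurs, Rudder loop 2 lost=not, B changeover valve 2 is down=occurs, North feedback unit 2 lost=occurs → not all inputs occur → does not occur.

No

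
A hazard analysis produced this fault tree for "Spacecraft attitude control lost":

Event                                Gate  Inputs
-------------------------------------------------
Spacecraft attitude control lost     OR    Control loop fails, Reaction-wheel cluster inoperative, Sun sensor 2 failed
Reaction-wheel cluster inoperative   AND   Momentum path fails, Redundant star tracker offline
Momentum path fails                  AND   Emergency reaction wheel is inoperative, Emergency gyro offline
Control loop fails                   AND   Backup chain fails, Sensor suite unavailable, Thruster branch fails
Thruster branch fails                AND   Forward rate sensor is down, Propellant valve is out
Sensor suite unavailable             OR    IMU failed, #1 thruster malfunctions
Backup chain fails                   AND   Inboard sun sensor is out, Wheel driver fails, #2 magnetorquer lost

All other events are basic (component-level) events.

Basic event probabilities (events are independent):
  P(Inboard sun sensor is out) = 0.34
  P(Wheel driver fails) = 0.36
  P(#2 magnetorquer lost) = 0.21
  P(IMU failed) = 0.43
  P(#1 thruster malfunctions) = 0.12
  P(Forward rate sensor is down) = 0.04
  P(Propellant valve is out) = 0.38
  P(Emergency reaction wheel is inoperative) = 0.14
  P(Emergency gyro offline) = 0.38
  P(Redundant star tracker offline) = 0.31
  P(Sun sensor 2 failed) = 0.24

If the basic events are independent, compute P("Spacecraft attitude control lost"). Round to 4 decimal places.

P(Backup chain fails) [AND] = 0.34 × 0.36 × 0.21 = 0.025704
P(Sensor suite unavailable) [OR] = 1 − (1−0.43) × (1−0.12) = 0.498400
P(Thruster branch fails) [AND] = 0.04 × 0.38 = 0.015200
P(Control loop fails) [AND] = 0.025704 × 0.498400 × 0.015200 = 0.000195
P(Momentum path fails) [AND] = 0.14 × 0.38 = 0.053200
P(Reaction-wheel cluster inoperative) [AND] = 0.053200 × 0.31 = 0.016492
P(Spacecraft attitude control lost) [OR] = 1 − (1−0.000195) × (1−0.016492) × (1−0.24) = 0.252680
Rounded to 4 decimal places: P(Spacecraft attitude control lost) ≈ 0.2527.

0.2527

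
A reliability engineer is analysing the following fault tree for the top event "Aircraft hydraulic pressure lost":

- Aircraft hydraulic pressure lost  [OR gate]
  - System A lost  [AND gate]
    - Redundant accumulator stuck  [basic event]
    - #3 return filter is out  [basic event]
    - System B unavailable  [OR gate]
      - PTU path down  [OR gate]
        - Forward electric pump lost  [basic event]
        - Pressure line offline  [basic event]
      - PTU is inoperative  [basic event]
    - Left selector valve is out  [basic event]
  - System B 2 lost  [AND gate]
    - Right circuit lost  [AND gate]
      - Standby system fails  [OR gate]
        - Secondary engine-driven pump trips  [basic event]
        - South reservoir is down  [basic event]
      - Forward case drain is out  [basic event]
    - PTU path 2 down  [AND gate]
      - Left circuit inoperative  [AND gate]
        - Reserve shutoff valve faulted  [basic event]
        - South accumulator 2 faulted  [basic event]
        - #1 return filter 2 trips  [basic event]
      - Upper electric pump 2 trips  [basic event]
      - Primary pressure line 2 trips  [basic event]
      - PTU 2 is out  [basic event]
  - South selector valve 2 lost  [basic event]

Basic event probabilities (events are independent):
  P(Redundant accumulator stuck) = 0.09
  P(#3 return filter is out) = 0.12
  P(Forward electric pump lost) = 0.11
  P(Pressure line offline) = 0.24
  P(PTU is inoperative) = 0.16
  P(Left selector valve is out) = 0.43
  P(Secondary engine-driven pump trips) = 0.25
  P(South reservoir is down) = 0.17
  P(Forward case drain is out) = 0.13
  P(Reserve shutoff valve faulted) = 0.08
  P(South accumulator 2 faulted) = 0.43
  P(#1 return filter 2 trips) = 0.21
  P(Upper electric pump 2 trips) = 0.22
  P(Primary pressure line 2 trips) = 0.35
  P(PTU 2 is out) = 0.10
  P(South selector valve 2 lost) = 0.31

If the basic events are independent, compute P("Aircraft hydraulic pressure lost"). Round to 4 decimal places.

0.3114

P(PTU path down) [OR] = 1 − (1−0.11) × (1−0.24) = 0.323600
P(System B unavailable) [OR] = 1 − (1−0.323600) × (1−0.16) = 0.431824
P(System A lost) [AND] = 0.09 × 0.12 × 0.431824 × 0.43 = 0.002005
P(Standby system fails) [OR] = 1 − (1−0.25) × (1−0.17) = 0.377500
P(Right circuit lost) [AND] = 0.377500 × 0.13 = 0.049075
P(Left circuit inoperative) [AND] = 0.08 × 0.43 × 0.21 = 0.007224
P(PTU path 2 down) [AND] = 0.007224 × 0.22 × 0.35 × 0.10 = 0.000056
P(System B 2 lost) [AND] = 0.049075 × 0.000056 = 0.000003
P(Aircraft hydraulic pressure lost) [OR] = 1 − (1−0.002005) × (1−0.000003) × (1−0.31) = 0.311386
Rounded to 4 decimal places: P(Aircraft hydraulic pressure lost) ≈ 0.3114.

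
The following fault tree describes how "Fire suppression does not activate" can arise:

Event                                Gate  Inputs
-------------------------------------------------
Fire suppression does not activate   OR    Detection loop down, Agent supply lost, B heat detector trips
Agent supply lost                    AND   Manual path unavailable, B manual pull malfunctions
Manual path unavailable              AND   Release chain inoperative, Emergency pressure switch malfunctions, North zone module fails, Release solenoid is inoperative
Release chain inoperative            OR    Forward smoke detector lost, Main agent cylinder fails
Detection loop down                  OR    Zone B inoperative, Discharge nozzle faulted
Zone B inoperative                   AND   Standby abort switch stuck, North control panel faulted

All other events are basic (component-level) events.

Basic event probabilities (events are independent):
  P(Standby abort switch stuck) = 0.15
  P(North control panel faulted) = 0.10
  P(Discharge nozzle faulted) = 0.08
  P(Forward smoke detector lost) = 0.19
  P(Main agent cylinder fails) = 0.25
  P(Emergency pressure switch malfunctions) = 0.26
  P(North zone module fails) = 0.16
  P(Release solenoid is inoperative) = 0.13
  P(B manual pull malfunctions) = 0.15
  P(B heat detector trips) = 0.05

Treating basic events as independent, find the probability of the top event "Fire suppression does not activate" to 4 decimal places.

0.1394

P(Zone B inoperative) [AND] = 0.15 × 0.10 = 0.015000
P(Detection loop down) [OR] = 1 − (1−0.015000) × (1−0.08) = 0.093800
P(Release chain inoperative) [OR] = 1 − (1−0.19) × (1−0.25) = 0.392500
P(Manual path unavailable) [AND] = 0.392500 × 0.26 × 0.16 × 0.13 = 0.002123
P(Agent supply lost) [AND] = 0.002123 × 0.15 = 0.000318
P(Fire suppression does not activate) [OR] = 1 − (1−0.093800) × (1−0.000318) × (1−0.05) = 0.139384
Rounded to 4 decimal places: P(Fire suppression does not activate) ≈ 0.1394.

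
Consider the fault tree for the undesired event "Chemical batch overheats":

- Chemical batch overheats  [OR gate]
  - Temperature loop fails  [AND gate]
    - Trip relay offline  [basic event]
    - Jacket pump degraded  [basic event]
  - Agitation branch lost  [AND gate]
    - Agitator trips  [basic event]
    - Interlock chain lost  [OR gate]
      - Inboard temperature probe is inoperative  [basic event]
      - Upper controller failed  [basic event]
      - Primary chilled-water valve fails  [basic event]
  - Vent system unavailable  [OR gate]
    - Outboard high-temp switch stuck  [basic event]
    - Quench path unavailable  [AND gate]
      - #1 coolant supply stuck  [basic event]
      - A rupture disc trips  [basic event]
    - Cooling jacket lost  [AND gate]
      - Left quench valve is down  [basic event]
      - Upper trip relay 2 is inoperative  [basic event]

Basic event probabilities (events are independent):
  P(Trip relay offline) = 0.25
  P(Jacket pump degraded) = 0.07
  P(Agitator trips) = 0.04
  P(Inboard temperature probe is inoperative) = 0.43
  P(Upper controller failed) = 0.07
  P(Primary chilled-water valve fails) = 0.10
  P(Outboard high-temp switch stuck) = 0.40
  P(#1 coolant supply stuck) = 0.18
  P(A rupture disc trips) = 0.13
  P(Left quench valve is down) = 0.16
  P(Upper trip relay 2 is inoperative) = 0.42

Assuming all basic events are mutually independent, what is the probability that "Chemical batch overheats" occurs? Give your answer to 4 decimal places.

P(Temperature loop fails) [AND] = 0.25 × 0.07 = 0.017500
P(Interlock chain lost) [OR] = 1 − (1−0.43) × (1−0.07) × (1−0.10) = 0.522910
P(Agitation branch lost) [AND] = 0.04 × 0.522910 = 0.020916
P(Quench path unavailable) [AND] = 0.18 × 0.13 = 0.023400
P(Cooling jacket lost) [AND] = 0.16 × 0.42 = 0.067200
P(Vent system unavailable) [OR] = 1 − (1−0.40) × (1−0.023400) × (1−0.067200) = 0.453417
P(Chemical batch overheats) [OR] = 1 − (1−0.017500) × (1−0.020916) × (1−0.453417) = 0.474214
Rounded to 4 decimal places: P(Chemical batch overheats) ≈ 0.4742.

0.4742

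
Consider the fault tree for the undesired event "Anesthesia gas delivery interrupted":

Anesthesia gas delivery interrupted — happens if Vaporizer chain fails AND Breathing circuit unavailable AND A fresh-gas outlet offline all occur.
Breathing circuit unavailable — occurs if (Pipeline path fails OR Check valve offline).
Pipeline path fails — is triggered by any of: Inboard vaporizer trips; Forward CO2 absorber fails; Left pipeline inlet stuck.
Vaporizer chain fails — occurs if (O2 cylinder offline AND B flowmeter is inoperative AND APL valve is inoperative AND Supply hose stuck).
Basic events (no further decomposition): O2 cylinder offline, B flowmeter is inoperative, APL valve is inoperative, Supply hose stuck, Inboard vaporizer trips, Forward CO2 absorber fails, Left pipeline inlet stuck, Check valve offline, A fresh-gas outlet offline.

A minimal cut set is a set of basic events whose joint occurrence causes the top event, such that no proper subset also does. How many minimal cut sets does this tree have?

Vaporizer chain fails [AND]: one cut set from each child combined → 1 × 1 × 1 × 1 = 1 cut set(s).
Pipeline path fails [OR]: union of children's cut sets → 3 cut set(s).
Breathing circuit unavailable [OR]: union of children's cut sets → 4 cut set(s).
Anesthesia gas delivery interrupted [AND]: one cut set from each child combined → 1 × 4 × 1 = 4 cut set(s).
Minimal cut sets: {A fresh-gas outlet offline, APL valve is inoperative, B flowmeter is inoperative, Inboard vaporizer trips, O2 cylinder offline, Supply hose stuck}; {A fresh-gas outlet offline, APL valve is inoperative, B flowmeter is inoperative, Forward CO2 absorber fails, O2 cylinder offline, Supply hose stuck}; {A fresh-gas outlet offline, APL valve is inoperative, B flowmeter is inoperative, Left pipeline inlet stuck, O2 cylinder offline, Supply hose stuck}; {A fresh-gas outlet offline, APL valve is inoperative, B flowmeter is inoperative, Check valve offline, O2 cylinder offline, Supply hose stuck}.

4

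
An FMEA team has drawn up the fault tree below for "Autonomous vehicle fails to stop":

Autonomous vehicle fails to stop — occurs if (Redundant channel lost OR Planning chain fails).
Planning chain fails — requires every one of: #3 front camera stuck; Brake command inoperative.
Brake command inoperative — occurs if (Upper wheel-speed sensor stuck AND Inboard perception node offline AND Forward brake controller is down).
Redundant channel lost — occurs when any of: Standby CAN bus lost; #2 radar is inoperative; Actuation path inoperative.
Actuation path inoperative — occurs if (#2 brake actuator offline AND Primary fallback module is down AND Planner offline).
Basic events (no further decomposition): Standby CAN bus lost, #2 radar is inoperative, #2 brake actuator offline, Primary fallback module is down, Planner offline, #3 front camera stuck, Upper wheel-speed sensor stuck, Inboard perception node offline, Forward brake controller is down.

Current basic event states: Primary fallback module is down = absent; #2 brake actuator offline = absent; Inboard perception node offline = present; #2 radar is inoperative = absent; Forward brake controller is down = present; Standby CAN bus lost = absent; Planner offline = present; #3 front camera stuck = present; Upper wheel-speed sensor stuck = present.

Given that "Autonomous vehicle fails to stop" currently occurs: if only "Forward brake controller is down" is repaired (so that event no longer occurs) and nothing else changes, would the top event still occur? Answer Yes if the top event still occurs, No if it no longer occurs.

Counterfactual: set "Forward brake controller is down" to not occurred.
Actuation path inoperative [AND]: #2 brake actuator offline=not, Primary fallback module is down=not, Planner offline=occurs → not all inputs occur → does not occur.
Redundant channel lost [OR]: Standby CAN bus lost=not, #2 radar is inoperative=not, Actuation path inoperative=not → no input occurs → does not occur.
Brake command inoperative [AND]: Upper wheel-speed sensor stuck=occurs, Inboard perception node offline=occurs, Forward brake controller is down=not → not all inputs occur → does not occur.
Planning chain fails [AND]: #3 front camera stuck=occurs, Brake command inoperative=not → not all inputs occur → does not occur.
Autonomous vehicle fails to stop [OR]: Redundant channel lost=not, Planning chain fails=not → no input occurs → does not occur.

No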